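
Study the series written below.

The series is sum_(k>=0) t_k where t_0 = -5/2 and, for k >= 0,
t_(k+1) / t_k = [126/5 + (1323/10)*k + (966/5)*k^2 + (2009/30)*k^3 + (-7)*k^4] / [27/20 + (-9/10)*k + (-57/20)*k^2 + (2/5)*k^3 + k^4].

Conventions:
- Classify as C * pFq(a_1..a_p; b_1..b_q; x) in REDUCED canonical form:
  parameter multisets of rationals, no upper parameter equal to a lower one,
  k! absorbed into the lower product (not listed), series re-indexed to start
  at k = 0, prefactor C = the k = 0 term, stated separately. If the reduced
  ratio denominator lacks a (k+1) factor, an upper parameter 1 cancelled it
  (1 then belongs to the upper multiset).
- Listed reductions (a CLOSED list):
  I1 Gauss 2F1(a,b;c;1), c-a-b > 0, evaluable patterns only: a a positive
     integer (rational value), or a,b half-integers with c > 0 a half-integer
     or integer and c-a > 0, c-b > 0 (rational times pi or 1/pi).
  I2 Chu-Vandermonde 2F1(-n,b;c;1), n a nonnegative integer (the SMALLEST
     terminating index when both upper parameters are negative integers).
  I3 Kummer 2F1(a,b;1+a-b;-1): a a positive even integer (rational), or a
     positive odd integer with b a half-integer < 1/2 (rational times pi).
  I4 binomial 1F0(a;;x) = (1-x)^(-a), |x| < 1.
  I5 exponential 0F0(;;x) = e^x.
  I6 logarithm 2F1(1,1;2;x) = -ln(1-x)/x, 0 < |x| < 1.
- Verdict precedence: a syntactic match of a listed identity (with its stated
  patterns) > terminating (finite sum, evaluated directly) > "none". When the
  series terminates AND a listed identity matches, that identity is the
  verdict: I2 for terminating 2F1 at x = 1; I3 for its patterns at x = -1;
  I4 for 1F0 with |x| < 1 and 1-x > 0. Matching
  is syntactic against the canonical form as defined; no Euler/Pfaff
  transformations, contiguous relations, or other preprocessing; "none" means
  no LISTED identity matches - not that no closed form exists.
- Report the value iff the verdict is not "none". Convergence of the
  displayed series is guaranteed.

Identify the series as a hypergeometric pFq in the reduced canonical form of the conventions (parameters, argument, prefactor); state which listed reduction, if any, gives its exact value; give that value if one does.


The tell: with t_0 = -5/2, cancel k + 3/2 from the displayed ratio first; then C = -5/2, x = -7.
Step ratio: r(k) = (-7) * (k-12) (k+1/3) (k+3/5) / [(k-3/2) (k-3/5) (k+1)] ; factor over Q: parameters, x = (-7), and C = -5/2.

x = -7 here; the reduced form reads 3F2, upper {-12, 1/3, 3/5}, lower {-3/2, -3/5}, C = -5/2. Verdict: terminating - the sum ends at index 12 because -12 is a negative integer; exact evaluation follows. Hence: 147379847300614194697346924825/389412605154438.


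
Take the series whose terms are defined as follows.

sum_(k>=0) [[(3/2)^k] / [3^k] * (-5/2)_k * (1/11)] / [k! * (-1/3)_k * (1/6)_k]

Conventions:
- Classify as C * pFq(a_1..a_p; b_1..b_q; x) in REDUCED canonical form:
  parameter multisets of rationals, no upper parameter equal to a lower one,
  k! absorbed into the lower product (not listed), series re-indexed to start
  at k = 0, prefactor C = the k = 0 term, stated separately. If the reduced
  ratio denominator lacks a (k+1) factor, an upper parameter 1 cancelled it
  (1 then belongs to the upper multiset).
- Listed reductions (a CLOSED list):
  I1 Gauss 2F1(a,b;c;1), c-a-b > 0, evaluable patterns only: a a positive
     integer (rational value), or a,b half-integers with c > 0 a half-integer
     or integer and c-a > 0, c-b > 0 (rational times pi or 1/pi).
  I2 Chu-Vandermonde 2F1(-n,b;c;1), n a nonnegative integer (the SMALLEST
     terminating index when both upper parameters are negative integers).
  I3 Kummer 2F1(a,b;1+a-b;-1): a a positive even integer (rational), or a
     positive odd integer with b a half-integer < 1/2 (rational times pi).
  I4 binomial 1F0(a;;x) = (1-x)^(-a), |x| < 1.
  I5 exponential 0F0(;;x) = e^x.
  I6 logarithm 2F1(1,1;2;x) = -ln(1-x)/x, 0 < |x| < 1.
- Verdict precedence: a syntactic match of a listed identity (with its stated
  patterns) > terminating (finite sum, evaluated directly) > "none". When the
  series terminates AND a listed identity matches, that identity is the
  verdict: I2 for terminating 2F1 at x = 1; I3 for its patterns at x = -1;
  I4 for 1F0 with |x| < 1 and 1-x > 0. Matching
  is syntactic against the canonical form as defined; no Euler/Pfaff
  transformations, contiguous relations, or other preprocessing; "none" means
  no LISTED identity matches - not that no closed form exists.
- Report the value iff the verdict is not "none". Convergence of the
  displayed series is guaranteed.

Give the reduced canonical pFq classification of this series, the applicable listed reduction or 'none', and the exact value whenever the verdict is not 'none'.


The series (x = 1/2) is 1F2: upper {-5/2}, lower {-1/3, 1/6}, prefactor 1/11. Verdict: none (x = 1/2): each listed identity misses the multisets {-5/2} ; {-1/3, 1/6}.

Key observation: x = (1/2) and the two k-th powers (C = 1/11, x = 1/2) combine into one argument.
Adjacent-term ratio: r(k) = (1/2) * (k-5/2) / [(k-1/3) (k+1/6) (k+1)] - rational in k, leading ratio (1/2); with t_0 = 1/11, classification follows.


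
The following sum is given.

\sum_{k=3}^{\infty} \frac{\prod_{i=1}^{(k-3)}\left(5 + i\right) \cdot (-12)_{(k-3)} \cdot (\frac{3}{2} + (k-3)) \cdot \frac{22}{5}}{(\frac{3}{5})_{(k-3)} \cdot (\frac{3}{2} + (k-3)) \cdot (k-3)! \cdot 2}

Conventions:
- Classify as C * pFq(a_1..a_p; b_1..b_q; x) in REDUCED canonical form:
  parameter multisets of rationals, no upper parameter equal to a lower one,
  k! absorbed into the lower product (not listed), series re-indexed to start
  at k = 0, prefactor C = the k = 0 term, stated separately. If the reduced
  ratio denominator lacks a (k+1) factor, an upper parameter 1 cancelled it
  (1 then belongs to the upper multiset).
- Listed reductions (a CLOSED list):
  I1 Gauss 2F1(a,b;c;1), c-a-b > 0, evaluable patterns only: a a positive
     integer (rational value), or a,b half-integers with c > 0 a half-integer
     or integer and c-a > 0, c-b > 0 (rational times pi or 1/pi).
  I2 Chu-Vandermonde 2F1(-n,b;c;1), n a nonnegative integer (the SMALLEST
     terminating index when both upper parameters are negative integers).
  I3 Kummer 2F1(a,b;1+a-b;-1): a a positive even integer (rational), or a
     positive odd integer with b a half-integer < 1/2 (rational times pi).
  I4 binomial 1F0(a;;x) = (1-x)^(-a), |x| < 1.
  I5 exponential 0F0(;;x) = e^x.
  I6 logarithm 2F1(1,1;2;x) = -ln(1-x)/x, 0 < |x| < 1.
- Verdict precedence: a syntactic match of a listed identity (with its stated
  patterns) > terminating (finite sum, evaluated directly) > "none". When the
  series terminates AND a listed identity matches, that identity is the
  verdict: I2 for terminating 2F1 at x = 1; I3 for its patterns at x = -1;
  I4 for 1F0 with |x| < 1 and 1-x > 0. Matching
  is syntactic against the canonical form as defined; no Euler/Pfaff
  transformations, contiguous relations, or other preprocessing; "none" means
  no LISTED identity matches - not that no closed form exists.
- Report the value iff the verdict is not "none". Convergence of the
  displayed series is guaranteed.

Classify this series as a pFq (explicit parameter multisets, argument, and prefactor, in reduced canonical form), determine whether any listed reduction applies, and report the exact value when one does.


Classification (C = \frac{11}{5}): 2F1 with upper {-12, 6}, lower {\frac{3}{5}}, argument x = 1. Verdict: Vandermonde's identity (I2) matches (terminating 2F1 at x = 1 with n = 12, b = 6, c = \frac{3}{5}). Exact value: \frac{11781}{25114580}.

The tell: x = 1 and the constant factors (C = 11/5, x = 1) combine into one prefactor.
Adjacent-term ratio: r(k) = 1 * (k-12) (k+6) / [(k+\frac{3}{5}) (k+1)] ; factor over Q: parameters, x = 1, and C = \frac{11}{5}.


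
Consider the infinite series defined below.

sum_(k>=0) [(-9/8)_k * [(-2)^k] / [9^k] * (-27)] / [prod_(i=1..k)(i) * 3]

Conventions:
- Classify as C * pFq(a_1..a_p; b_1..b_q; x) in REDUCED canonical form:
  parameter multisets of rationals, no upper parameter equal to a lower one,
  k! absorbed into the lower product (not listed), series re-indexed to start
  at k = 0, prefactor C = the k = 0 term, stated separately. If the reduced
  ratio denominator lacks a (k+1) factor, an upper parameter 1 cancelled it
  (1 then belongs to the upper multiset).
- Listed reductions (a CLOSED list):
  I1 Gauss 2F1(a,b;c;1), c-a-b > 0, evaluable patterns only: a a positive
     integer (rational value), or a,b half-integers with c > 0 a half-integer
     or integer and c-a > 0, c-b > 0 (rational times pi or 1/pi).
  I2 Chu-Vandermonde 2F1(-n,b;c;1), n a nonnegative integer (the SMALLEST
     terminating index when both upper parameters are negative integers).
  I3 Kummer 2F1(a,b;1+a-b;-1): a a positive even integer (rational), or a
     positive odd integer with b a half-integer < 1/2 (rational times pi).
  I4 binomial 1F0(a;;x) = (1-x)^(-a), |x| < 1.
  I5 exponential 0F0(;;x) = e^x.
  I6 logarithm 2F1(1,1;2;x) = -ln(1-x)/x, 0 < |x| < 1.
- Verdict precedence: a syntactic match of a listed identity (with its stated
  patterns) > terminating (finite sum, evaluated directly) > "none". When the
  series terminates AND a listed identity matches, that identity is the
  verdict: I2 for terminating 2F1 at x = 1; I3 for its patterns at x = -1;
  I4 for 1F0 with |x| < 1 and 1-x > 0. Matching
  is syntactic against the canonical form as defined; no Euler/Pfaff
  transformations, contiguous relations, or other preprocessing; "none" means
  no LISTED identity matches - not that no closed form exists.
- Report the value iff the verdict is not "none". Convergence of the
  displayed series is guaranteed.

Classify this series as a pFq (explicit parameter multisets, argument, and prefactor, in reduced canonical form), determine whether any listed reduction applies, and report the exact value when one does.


x = -2/9 here; the reduced form reads 1F0, upper {-9/8}, lower {-}, C = -9. Verdict: the binomial series (I4) matches (the 1F0 binomial series: exponent 9/8, x = -2/9). Sum: (-9) * (11/9)^(9/8).

The tell: from the first term -9: the constant factors (C = -9) combine into one prefactor.
Consecutive-term ratio: r(k) = (-2/9) * (k-9/8) / [(k+1)] - rational in k, leading ratio (-2/9); with t_0 = -9, classification follows.


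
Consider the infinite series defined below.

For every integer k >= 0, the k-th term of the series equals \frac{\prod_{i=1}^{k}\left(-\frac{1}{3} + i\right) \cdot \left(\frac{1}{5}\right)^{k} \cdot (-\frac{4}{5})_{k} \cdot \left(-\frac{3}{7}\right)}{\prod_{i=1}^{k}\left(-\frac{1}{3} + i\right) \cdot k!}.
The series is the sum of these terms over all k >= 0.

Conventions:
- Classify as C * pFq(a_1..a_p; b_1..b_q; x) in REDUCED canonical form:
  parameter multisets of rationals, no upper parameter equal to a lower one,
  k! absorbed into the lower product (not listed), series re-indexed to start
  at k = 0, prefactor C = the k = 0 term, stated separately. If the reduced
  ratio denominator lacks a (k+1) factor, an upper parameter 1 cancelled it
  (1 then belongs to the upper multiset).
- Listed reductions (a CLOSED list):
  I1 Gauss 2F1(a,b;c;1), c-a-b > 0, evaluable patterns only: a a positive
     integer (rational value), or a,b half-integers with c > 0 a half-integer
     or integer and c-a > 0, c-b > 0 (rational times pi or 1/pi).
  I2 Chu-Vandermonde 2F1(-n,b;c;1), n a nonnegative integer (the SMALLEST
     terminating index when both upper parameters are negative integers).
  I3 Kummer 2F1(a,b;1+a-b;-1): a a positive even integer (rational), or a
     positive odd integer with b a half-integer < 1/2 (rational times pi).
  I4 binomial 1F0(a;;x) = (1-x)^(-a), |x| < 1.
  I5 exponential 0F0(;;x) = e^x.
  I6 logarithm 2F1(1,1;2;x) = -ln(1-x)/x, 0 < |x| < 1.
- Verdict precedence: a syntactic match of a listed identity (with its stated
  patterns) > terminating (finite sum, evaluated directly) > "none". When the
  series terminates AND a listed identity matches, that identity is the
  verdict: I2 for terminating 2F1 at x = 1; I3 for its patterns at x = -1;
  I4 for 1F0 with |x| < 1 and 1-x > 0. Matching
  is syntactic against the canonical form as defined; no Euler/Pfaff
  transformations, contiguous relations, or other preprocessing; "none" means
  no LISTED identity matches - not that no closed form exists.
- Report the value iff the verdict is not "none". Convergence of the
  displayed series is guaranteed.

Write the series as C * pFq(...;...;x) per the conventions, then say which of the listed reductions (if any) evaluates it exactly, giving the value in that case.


The series (x = \frac{1}{5}) is 1F0: upper {-\frac{4}{5}}, lower {-}, prefactor -\frac{3}{7}. Verdict: this is the binomial series (I4) (the 1F0 binomial series: exponent 4/5, x = \frac{1}{5}). Hence: \left(-\frac{3}{7}\right) \cdot \left(\frac{4}{5}\right)^{\frac{4}{5}}.

First insight: t_0 = -\frac{3}{7} here, and the running product (prefactor -3/7) telescopes to a rising factorial.
Consecutive-term ratio: r(k) = \frac{1}{5} * (k-\frac{4}{5}) / [(k+1)] - rational; roots negated = parameters, x = \frac{1}{5}, C = -\frac{3}{7}.


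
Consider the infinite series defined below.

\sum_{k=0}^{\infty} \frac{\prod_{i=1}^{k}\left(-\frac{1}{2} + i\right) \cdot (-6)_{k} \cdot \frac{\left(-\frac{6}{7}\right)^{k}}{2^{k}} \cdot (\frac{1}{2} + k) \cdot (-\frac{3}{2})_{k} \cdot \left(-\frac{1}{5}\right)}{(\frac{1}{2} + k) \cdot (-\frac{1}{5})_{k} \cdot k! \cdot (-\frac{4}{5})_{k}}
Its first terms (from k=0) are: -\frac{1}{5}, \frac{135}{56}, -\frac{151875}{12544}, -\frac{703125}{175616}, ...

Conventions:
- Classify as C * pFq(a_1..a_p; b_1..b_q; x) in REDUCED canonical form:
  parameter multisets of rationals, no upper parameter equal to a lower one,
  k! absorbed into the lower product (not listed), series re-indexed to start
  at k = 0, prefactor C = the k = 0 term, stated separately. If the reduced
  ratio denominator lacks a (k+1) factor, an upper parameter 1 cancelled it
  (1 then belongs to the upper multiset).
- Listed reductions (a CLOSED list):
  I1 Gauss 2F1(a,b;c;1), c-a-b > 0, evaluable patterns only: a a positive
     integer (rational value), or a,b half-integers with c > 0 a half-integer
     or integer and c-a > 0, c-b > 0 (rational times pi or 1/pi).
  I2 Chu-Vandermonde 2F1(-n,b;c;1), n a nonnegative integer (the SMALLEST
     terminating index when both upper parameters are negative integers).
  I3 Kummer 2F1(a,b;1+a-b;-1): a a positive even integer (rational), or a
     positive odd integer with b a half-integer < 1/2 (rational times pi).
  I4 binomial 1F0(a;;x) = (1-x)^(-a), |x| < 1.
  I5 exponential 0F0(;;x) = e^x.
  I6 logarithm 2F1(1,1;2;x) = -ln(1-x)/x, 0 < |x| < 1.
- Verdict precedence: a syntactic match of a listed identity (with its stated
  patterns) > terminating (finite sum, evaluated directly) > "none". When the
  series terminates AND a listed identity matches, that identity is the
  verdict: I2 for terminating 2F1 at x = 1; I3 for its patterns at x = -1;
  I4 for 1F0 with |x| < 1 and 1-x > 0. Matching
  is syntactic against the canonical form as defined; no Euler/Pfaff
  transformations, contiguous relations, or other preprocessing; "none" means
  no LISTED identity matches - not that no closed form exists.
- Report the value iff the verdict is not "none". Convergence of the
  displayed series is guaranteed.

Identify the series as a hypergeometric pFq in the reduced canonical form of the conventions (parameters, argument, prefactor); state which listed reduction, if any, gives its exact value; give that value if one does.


The tell: from the first term -\frac{1}{5}: the two k-th powers (C = -1/5, x = -3/7) combine into one argument.
Adjacent-term ratio: r(k) = -\frac{3}{7} * (k-6) (k-\frac{3}{2}) (k+\frac{1}{2}) / [(k-\frac{4}{5}) (k-\frac{1}{5}) (k+1)] - poly over poly, x = -\frac{3}{7} from leading terms; C = -\frac{1}{5} at k = 0.

The series (x = -\frac{3}{7}) is 3F2: upper {-6, -\frac{3}{2}, \frac{1}{2}}, lower {-\frac{4}{5}, -\frac{1}{5}}, prefactor -\frac{1}{5}. Verdict: terminating (-6 upstairs). 7 nonzero terms in all; added directly. Exact value: -\frac{62634516866106187}{4125289412034560}.


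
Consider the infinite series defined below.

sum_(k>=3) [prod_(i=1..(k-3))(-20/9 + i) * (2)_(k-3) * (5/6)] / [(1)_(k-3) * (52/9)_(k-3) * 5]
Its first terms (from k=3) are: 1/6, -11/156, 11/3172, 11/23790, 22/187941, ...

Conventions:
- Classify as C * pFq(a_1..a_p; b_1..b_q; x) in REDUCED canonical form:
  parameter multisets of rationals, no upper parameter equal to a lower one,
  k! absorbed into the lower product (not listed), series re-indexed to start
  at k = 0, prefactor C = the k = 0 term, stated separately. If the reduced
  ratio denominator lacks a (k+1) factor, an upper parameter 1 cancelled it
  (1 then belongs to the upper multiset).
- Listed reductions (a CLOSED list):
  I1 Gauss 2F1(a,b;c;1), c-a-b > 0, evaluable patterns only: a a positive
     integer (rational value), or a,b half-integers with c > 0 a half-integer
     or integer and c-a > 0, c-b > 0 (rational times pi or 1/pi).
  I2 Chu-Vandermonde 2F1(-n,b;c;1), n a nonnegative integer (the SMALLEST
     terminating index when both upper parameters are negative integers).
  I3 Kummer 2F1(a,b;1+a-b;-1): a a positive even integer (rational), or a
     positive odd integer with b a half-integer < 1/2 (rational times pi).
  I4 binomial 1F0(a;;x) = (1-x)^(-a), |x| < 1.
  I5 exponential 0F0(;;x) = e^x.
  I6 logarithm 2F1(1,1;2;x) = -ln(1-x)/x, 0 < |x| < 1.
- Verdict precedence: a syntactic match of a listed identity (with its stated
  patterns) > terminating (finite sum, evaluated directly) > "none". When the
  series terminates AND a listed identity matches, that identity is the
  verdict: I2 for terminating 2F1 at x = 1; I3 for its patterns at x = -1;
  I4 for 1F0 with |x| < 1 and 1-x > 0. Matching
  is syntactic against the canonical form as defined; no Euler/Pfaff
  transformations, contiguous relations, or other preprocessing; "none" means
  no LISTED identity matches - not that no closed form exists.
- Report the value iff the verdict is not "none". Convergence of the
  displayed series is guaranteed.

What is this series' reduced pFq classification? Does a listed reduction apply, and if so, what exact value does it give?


Key step: t_0 = 1/6 here, and the constant factors (C = 1/6, x = 1) combine into one prefactor.
Term ratio: r(k) = 1 * (k-11/9) (k+2) / [(k+52/9) (k+1)] - rational in k, leading ratio 1; with t_0 = 1/6, classification follows.

With C = 1/6: the canonical form is 2F1(-11/9, 2; 52/9; 1). Verdict at x = 1: Gauss's theorem (I1) matches (x = 1: the Gamma ratio telescopes since c-a-b = 5 > 0 and a = 2 in Z>0). Its exact value is 731/7290.


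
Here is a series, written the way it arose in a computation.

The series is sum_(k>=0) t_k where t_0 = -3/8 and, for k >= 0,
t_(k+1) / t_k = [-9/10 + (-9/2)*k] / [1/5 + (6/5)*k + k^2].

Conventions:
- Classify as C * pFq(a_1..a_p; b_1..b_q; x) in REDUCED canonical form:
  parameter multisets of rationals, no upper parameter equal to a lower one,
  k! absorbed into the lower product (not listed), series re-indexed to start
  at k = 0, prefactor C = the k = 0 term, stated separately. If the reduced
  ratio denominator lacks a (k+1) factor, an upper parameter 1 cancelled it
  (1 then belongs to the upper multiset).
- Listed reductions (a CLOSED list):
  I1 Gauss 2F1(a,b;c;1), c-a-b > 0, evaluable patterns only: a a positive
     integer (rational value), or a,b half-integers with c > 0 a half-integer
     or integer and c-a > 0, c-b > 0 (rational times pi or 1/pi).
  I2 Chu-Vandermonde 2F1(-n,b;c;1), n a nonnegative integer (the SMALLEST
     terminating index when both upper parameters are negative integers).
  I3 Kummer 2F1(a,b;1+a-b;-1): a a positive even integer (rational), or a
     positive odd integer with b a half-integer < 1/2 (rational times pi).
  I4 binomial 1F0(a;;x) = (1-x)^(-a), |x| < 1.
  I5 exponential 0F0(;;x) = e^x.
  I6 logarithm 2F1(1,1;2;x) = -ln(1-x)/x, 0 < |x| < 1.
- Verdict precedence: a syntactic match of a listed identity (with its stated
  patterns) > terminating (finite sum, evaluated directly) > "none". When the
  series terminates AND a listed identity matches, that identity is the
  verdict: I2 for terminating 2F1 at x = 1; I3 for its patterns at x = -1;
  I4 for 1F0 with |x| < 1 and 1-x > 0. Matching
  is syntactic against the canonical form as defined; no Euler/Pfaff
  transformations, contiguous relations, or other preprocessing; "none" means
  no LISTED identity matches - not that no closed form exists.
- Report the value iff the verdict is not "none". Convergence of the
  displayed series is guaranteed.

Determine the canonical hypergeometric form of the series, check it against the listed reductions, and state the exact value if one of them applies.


This is -3/8 * 0F0(-; -; -9/2) in reduced canonical form. Verdict: exponential (I5) fires (the 0F0 exponential series at x = -9/2). Hence: (-3/8) * e^(-9/2).

Structural cue: t_0 being -3/8, factor the ratio over Q (prefactor -3/8): negated roots = parameters.
Consecutive-term ratio: r(k) = (-9/2) * 1 / [(k+1)] - rational; roots negated = parameters, x = (-9/2), C = -3/8.


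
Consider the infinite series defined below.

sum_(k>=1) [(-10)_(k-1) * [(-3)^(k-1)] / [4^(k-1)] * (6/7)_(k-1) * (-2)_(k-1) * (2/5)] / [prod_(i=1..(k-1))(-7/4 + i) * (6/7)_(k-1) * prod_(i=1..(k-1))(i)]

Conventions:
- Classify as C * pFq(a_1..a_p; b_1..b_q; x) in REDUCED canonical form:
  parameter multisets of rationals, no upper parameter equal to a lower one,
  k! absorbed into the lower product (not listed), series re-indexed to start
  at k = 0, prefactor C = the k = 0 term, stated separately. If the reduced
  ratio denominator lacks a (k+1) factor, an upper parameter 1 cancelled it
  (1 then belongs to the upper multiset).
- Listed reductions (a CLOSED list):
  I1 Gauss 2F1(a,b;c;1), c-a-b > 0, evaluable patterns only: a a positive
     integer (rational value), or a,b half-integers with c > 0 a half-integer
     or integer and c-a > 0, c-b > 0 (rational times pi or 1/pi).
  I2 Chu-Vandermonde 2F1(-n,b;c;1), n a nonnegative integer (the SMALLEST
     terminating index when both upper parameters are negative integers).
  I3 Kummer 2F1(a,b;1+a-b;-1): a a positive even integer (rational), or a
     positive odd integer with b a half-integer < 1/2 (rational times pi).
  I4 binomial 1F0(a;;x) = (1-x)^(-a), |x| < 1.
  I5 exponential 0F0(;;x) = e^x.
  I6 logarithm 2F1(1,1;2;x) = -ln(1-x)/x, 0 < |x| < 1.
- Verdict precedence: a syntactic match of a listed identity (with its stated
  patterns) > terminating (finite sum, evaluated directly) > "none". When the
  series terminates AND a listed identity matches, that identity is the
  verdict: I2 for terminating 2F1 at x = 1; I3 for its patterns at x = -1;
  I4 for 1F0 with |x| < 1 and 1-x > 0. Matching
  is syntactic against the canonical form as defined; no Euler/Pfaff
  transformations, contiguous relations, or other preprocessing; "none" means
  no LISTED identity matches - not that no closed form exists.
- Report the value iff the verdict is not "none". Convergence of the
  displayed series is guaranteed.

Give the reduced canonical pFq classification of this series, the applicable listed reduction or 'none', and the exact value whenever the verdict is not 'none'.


Key observation: with t_0 = 2/5, the two geometric factors (prefactor 2/5) combine into one argument.
Adjacent-term ratio: r(k) = (-3/4) * (k-10) (k-2) / [(k-3/4) (k+1)] - rational in k. x = (-3/4); t_0 = 2/5; negate the roots.

At argument -3/4: a 2F1 with upper {-10, -2}, lower {-3/4}, scaled by C = 2/5. Verdict: terminating - no listed pattern fits, but -2 in the upper list cuts the series at k = 2; direct evaluation. Value: -498/5.


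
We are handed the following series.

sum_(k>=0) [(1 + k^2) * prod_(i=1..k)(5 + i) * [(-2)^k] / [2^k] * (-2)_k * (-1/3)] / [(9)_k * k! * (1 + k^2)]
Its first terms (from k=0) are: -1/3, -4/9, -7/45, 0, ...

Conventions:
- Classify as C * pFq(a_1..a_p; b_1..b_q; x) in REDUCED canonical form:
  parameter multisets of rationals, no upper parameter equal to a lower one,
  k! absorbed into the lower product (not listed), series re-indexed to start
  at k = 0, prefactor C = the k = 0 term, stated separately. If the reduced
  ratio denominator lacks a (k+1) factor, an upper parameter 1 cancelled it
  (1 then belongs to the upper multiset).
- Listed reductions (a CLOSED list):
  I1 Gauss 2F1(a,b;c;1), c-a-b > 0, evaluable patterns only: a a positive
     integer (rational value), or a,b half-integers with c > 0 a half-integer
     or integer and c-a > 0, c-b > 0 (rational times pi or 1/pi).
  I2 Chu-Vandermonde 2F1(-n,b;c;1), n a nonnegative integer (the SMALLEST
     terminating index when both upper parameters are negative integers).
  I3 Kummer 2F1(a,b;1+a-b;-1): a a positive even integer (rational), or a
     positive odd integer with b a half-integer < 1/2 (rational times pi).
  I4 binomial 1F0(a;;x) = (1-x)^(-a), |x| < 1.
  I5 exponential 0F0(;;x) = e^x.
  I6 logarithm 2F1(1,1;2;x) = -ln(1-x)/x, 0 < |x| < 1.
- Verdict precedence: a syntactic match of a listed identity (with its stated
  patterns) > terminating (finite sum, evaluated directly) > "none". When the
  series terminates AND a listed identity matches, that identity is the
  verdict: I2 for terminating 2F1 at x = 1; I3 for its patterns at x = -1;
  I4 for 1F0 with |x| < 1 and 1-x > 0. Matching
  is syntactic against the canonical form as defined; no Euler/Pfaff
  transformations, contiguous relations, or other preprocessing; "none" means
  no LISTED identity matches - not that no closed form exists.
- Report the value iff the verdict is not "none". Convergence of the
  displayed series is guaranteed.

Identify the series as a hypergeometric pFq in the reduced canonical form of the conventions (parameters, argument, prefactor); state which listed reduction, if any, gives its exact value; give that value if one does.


First insight: x = (-1) and the two k-th powers (C = -1/3, x = -1) combine into one argument.
Term ratio: r(k) = (-1) * (k-2) (k+6) / [(k+9) (k+1)] - rational; roots negated = parameters, x = (-1), C = -1/3.

This is -1/3 * 2F1(-2, 6; 9; -1) in reduced canonical form. Verdict: the Kummer evaluation I3 matches (x = -1; c = 9 equals 1+a-b for upper {-2, 6}: listed pattern). Hence: -14/15.


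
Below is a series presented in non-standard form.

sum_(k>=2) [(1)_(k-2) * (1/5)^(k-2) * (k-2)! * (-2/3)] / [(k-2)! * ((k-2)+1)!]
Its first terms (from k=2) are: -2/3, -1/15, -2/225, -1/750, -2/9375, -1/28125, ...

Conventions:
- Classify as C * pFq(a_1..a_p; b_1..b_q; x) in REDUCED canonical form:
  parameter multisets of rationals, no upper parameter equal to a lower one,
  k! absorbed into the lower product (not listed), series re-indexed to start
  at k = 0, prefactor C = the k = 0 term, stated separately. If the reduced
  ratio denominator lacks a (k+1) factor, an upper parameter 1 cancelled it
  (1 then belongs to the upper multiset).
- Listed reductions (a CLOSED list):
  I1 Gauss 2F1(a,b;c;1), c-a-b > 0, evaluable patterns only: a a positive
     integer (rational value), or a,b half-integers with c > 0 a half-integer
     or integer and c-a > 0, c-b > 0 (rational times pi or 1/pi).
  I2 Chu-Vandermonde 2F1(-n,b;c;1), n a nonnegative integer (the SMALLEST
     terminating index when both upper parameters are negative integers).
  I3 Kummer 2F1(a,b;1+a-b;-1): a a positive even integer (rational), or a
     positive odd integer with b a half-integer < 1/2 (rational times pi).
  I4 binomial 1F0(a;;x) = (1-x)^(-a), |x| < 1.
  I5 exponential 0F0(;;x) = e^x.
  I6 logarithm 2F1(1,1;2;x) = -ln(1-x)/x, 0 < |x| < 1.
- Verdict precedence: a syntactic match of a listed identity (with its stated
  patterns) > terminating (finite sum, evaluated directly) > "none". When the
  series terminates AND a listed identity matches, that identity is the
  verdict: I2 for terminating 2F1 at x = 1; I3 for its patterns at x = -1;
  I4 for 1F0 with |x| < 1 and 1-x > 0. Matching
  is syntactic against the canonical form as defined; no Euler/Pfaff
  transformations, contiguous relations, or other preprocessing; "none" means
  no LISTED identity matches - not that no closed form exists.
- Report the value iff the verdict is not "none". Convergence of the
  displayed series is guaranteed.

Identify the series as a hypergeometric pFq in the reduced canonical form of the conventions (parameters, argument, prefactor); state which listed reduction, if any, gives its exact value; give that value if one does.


Reduced: x = 1/5, 2F1, upper = {1, 1}, lower = {2}, C = -2/3. Verdict: the I6 logarithm reduction applies (the logarithm: parameters (1,1;2), x = 1/5). Hence: (10/3) * ln(4/5).

The tell: from the first term -2/3: the denominator's factorial ratio (prefactor -2/3) is a lower Pochhammer.
Consecutive-term ratio: r(k) = (1/5) * (k+1) (k+1) / [(k+2) (k+1)] - rational; roots negated = parameters, x = (1/5), C = -2/3.


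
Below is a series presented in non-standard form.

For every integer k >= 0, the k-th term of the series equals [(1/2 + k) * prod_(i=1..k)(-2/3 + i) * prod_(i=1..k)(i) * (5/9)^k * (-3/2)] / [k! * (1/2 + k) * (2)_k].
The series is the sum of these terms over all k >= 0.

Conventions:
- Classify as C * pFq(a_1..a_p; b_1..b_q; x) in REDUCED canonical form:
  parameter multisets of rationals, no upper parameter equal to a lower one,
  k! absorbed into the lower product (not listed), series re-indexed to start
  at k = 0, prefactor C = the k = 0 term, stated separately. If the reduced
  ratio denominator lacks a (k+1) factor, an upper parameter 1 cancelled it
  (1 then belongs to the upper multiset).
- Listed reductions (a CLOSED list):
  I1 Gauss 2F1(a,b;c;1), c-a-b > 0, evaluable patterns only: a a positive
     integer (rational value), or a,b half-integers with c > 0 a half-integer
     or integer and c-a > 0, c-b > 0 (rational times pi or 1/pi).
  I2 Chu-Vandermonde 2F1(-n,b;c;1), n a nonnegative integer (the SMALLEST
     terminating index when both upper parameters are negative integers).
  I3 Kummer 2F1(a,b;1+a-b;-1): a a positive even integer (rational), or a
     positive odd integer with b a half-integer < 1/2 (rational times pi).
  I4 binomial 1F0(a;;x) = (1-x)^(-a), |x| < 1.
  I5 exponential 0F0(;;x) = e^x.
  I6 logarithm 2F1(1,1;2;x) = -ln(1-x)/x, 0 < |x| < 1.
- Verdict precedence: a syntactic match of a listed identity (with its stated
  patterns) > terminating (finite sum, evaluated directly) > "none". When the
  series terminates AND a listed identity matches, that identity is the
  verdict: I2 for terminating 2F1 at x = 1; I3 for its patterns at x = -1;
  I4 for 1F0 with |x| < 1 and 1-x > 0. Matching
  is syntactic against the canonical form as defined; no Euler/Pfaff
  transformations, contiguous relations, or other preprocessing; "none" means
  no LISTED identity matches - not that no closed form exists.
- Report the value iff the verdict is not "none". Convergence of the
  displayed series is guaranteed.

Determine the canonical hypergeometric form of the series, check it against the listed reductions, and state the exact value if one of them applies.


Canonical form: C = -3/2 times 2F1 with upper {1/3, 1}, lower {2}, x = 5/9. Verdict: none - at argument 5/9 the multisets {1/3, 1} ; {2} match no listed identity.

The tell: with t_0 = -3/2, the running product (C = -3/2, x = 5/9) telescopes to a rising factorial.
Adjacent-term ratio: r(k) = (5/9) * (k+1/3) (k+1) / [(k+2) (k+1)] ; factor over Q: parameters, x = (5/9), and C = -3/2.


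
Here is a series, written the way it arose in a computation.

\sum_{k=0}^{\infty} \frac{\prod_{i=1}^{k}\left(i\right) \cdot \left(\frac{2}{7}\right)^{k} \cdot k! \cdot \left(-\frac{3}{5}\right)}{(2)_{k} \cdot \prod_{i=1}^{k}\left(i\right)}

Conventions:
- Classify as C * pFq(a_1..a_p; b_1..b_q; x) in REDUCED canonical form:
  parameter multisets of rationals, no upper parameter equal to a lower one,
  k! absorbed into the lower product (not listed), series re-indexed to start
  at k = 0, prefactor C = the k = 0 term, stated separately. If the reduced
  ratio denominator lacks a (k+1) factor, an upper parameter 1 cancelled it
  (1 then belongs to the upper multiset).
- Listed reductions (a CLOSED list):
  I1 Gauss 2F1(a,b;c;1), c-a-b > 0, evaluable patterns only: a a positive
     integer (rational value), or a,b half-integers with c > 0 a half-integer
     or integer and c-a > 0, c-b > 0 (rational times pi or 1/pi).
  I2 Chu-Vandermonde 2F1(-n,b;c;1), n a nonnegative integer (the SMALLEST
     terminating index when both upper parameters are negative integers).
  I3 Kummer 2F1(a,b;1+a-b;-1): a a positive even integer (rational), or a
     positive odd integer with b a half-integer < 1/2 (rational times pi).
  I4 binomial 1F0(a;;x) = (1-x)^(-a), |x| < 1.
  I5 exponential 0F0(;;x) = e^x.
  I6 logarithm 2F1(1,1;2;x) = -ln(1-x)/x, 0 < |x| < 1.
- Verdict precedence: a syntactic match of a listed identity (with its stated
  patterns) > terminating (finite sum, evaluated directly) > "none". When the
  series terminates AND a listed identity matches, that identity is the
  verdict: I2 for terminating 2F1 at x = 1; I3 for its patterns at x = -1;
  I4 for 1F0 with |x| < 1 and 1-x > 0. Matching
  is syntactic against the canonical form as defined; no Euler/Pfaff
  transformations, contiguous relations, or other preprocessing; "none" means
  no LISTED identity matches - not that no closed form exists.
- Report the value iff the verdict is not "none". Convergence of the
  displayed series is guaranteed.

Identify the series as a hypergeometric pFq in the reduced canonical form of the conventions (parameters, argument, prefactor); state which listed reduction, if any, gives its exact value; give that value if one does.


At argument \frac{2}{7}: a 2F1 with upper {1, 1}, lower {2}, scaled by C = -\frac{3}{5}. Verdict: this is the I6 logarithm reduction (the logarithm: parameters (1,1;2), x = \frac{2}{7}). Value: \frac{21}{10} \cdot \ln\left(\frac{5}{7}\right).

The tell: from the first term -\frac{3}{5}: the factorial ratio (C = -3/5) (k+a-1)!/(a-1)! is a rising factorial (a)_k.
Consecutive-term ratio: r(k) = \frac{2}{7} * (k+1) (k+1) / [(k+2) (k+1)] - rational in k. x = \frac{2}{7}; t_0 = -\frac{3}{5}; negate the roots.


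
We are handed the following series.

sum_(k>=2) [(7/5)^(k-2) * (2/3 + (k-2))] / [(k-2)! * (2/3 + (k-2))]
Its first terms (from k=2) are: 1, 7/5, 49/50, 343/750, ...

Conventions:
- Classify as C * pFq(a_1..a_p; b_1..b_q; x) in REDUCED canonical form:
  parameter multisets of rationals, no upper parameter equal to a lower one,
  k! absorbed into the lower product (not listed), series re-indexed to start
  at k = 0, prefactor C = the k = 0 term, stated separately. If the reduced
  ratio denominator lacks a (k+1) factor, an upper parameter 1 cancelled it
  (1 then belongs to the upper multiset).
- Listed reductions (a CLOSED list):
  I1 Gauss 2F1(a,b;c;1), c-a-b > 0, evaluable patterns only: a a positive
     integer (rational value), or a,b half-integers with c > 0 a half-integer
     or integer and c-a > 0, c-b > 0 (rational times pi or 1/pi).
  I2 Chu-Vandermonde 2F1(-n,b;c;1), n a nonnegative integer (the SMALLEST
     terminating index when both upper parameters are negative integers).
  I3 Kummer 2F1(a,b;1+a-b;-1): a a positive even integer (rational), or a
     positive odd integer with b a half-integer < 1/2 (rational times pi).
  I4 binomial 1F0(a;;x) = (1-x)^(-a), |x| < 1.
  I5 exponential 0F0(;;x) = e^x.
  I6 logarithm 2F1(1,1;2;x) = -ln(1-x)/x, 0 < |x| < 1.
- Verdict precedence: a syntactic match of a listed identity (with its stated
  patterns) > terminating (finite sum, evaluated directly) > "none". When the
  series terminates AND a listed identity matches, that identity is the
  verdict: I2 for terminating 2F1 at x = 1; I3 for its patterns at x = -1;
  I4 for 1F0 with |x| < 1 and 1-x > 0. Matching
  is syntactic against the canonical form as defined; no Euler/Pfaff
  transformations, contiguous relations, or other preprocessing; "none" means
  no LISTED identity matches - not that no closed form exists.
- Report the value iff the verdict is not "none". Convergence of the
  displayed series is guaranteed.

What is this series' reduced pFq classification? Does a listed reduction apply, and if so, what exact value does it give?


The tell: t_0 = 1 here, and k + 2/3 divides numerator and denominator alike; C = 1, x = 7/5 after cancelling.
Step ratio: r(k) = (7/5) * 1 / [(k+1)] - rational in k, leading ratio (7/5); with t_0 = 1, classification follows.

The series (x = 7/5) is 0F0: upper {-}, lower {-}, prefactor 1. Verdict (x = 7/5): the I5 exponential reduction applies (the 0F0 exponential series at x = 7/5). Sum: e^(7/5).


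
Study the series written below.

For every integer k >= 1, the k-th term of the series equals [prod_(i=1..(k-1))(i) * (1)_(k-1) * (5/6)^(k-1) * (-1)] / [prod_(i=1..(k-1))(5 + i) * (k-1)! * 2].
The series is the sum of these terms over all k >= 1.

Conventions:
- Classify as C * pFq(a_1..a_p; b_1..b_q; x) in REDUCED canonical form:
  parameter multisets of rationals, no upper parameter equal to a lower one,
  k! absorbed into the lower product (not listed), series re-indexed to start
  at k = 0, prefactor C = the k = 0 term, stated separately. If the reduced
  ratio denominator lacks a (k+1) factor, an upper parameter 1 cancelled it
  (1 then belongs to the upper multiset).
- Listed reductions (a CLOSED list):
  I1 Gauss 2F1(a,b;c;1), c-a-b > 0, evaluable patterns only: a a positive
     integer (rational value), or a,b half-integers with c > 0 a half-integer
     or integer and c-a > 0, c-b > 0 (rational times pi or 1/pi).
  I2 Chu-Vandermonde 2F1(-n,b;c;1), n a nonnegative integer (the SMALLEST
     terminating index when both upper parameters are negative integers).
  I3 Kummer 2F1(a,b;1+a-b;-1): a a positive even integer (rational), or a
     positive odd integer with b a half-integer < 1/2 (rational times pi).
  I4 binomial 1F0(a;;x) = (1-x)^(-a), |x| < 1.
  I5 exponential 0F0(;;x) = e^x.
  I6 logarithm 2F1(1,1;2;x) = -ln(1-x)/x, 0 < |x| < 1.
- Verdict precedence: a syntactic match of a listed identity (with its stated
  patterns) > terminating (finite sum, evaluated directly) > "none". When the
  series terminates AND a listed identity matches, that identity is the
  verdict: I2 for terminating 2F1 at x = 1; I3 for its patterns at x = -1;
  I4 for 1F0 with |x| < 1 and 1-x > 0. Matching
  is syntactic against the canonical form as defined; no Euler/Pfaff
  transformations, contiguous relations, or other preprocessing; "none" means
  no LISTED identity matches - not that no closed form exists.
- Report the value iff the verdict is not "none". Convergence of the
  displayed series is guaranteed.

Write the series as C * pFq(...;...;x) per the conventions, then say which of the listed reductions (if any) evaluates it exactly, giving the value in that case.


Classification (C = -1/2): 2F1 with upper {1, 1}, lower {6}, argument x = 5/6. Verdict: none - this 2F1 at x = 5/6 matches no listed pattern, and upper {1, 1} holds no stopper.

Structural cue: from the first term -1/2: the constant factors (C = -1/2) combine into one prefactor.
Consecutive-term ratio: r(k) = (5/6) * (k+1) (k+1) / [(k+6) (k+1)] - poly over poly, x = (5/6) from leading terms; C = -1/2 at k = 0.


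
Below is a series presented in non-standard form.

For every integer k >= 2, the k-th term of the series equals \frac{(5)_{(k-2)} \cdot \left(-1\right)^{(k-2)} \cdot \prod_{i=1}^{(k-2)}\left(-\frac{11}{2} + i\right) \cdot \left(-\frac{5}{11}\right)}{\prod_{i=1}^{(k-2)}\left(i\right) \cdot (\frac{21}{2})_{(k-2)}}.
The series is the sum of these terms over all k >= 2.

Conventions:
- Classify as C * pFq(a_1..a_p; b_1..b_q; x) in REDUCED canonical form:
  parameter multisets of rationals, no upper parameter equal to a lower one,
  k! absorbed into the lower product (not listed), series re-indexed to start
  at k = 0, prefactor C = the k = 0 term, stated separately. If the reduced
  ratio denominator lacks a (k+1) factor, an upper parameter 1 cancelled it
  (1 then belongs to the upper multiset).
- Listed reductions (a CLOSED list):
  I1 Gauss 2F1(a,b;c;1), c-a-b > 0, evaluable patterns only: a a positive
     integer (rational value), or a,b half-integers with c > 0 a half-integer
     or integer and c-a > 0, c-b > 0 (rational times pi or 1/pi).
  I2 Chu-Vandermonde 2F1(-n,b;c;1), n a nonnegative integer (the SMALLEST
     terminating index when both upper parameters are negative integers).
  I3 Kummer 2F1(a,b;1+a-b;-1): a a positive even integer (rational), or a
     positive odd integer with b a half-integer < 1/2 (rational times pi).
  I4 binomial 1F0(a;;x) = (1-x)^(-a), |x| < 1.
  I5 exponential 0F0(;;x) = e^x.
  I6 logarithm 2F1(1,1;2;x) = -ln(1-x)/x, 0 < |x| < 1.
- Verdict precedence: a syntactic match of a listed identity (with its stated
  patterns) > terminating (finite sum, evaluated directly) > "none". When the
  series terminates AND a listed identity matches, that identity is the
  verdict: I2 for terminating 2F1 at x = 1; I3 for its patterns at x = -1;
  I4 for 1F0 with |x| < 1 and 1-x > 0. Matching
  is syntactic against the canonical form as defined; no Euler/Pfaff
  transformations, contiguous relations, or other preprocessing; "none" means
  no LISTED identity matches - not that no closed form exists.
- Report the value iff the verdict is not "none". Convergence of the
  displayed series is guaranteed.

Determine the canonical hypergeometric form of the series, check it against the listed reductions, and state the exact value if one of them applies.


Classification (C = -\frac{5}{11}): 2F1 with upper {-\frac{9}{2}, 5}, lower {\frac{21}{2}}, argument x = -1. Verdict: Kummer (I3) matches (x = -1; c = \frac{21}{2} equals 1+a-b for upper {-\frac{9}{2}, 5}: listed pattern). Its exact value is \left(-\frac{944775}{1048576}\right) \cdot \pi.

First insight: t_0 = -\frac{5}{11} here, and the running product (prefactor -5/11) telescopes to a rising factorial.
Adjacent-term ratio: r(k) = -1 * (k-\frac{9}{2}) (k+5) / [(k+\frac{21}{2}) (k+1)] - rational in k. x = -1; t_0 = -\frac{5}{11}; negate the roots.
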